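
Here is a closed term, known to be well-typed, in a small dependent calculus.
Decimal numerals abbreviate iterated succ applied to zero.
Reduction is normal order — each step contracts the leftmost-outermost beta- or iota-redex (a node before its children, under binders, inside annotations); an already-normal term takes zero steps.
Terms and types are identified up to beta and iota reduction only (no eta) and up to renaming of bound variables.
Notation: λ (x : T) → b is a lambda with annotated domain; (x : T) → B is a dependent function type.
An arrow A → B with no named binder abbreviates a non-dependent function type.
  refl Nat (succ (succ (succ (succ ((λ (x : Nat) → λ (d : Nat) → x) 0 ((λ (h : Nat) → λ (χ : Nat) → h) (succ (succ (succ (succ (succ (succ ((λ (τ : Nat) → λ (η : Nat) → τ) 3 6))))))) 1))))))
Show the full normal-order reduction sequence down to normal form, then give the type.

reduction (normal order):
  refl Nat (succ (succ (succ (succ ((λ (x : Nat) → λ (d : Nat) → x) 0 ((λ (h : Nat) → λ (χ : Nat) → h) (succ (succ (succ (succ (succ (succ ((λ (τ : Nat) → λ (η : Nat) → τ) 3 6))))))) 1))))))
  ~> refl Nat (succ (succ (succ (succ ((λ (x : Nat) → 0) ((λ (d : Nat) → λ (h : Nat) → d) (succ (succ (succ (succ (succ (succ ((λ (χ : Nat) → λ (τ : Nat) → χ) 3 6))))))) 1))))))
  ~> refl Nat 4
type:
  Eq Nat 4 4


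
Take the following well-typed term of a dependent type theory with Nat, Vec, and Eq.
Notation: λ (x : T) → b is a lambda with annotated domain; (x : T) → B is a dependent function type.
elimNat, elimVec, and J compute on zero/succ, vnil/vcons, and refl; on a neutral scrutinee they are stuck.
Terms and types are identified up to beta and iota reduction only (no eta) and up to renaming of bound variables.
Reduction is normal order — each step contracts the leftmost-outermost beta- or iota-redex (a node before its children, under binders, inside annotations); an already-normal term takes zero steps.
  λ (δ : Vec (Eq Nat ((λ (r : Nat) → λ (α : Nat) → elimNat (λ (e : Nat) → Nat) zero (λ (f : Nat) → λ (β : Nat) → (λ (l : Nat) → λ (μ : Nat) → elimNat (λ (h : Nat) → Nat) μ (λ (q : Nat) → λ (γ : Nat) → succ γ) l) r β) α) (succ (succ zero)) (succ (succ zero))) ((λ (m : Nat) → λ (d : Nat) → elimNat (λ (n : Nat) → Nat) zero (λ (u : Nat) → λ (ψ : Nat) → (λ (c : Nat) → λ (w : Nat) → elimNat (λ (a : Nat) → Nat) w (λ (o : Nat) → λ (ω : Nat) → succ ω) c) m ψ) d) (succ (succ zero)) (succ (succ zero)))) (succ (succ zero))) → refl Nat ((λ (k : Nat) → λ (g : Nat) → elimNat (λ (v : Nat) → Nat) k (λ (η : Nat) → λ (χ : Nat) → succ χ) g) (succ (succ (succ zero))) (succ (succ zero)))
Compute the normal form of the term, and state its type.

reduced normal form:
  λ (δ : Vec (Eq Nat (succ (succ (succ (succ zero)))) (succ (succ (succ (succ zero))))) (succ (succ zero))) → refl Nat (succ (succ (succ (succ (succ zero)))))
type:
  (δ : Vec (Eq Nat (succ (succ (succ (succ zero)))) (succ (succ (succ (succ zero))))) (succ (succ zero))) → Eq Nat (succ (succ (succ (succ (succ zero))))) (succ (succ (succ (succ (succ zero)))))
observation: 63 normal-order steps normalize the term, beginning with a beta-redex.


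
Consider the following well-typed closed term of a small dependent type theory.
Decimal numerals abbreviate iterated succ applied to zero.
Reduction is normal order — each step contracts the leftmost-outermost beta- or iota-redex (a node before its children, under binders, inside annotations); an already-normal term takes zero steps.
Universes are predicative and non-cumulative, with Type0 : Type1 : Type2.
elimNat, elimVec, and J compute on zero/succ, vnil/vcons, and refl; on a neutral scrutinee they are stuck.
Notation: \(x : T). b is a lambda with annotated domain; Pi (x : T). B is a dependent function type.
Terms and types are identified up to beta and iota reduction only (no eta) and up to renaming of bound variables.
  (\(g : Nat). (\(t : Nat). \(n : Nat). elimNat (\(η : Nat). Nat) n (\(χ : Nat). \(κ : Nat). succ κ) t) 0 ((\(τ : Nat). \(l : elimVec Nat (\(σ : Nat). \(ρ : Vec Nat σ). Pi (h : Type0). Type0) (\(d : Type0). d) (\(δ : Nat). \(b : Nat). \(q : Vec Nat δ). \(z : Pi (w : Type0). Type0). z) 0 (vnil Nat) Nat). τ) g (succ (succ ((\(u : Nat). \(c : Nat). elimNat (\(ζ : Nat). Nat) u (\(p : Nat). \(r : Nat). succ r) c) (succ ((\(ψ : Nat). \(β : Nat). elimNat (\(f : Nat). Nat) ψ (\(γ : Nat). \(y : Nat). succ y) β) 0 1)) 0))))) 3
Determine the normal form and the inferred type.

normal form:
  3
the term's type:
  Nat


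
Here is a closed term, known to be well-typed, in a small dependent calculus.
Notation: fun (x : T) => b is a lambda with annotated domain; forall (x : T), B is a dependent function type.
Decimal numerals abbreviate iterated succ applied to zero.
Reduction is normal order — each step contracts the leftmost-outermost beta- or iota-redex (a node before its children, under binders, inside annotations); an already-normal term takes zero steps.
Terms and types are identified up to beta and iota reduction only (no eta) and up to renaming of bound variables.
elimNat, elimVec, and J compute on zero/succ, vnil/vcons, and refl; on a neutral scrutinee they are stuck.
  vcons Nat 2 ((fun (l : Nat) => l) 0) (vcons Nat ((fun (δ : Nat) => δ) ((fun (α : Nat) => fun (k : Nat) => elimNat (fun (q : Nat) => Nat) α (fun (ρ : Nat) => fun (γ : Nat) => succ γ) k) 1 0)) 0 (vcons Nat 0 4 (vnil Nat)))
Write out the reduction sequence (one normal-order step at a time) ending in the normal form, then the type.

reduction (normal order):
  vcons Nat 2 ((fun (l : Nat) => l) 0) (vcons Nat ((fun (δ : Nat) => δ) ((fun (α : Nat) => fun (k : Nat) => elimNat (fun (q : Nat) => Nat) α (fun (ρ : Nat) => fun (γ : Nat) => succ γ) k) 1 0)) 0 (vcons Nat 0 4 (vnil Nat)))
  ~> vcons Nat 2 0 (vcons Nat ((fun (l : Nat) => l) ((fun (δ : Nat) => fun (α : Nat) => elimNat (fun (k : Nat) => Nat) δ (fun (q : Nat) => fun (ρ : Nat) => succ ρ) α) 1 0)) 0 (vcons Nat 0 4 (vnil Nat)))
  ~> vcons Nat 2 0 (vcons Nat ((fun (l : Nat) => fun (δ : Nat) => elimNat (fun (α : Nat) => Nat) l (fun (k : Nat) => fun (q : Nat) => succ q) δ) 1 0) 0 (vcons Nat 0 4 (vnil Nat)))
  ~> vcons Nat 2 0 (vcons Nat ((fun (l : Nat) => elimNat (fun (δ : Nat) => Nat) 1 (fun (α : Nat) => fun (k : Nat) => succ k) l) 0) 0 (vcons Nat 0 4 (vnil Nat)))
  ~> vcons Nat 2 0 (vcons Nat (elimNat (fun (l : Nat) => Nat) 1 (fun (δ : Nat) => fun (α : Nat) => succ α) 0) 0 (vcons Nat 0 4 (vnil Nat)))
  ~> vcons Nat 2 0 (vcons Nat 1 0 (vcons Nat 0 4 (vnil Nat)))
type:
  Vec Nat 3


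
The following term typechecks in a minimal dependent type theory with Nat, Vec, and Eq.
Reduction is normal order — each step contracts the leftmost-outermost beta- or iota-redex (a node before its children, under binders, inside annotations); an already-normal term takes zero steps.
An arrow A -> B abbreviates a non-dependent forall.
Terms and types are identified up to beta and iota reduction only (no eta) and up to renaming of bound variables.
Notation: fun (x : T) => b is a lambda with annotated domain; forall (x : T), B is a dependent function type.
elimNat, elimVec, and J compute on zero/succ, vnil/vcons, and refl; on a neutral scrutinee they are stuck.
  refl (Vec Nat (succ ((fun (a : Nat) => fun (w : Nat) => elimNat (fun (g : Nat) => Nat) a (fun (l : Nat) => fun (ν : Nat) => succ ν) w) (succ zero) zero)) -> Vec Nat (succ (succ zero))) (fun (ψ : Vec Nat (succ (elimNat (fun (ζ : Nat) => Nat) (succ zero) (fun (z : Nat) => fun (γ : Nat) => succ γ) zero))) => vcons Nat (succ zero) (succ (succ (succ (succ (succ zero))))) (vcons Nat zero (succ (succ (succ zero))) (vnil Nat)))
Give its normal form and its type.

resulting normal form:
  refl (Vec Nat (succ (succ zero)) -> Vec Nat (succ (succ zero))) (fun (a : Vec Nat (succ (succ zero))) => vcons Nat (succ zero) (succ (succ (succ (succ (succ zero))))) (vcons Nat zero (succ (succ (succ zero))) (vnil Nat)))
type:
  Eq (Vec Nat (succ (succ zero)) -> Vec Nat (succ (succ zero))) (fun (a : Vec Nat (succ (succ zero))) => vcons Nat (succ zero) (succ (succ (succ (succ (succ zero))))) (vcons Nat zero (succ (succ (succ zero))) (vnil Nat))) (fun (w : Vec Nat (succ (succ zero))) => vcons Nat (succ zero) (succ (succ (succ (succ (succ zero))))) (vcons Nat zero (succ (succ (succ zero))) (vnil Nat)))
observation: 4 normal-order steps separate the term from its normal form.


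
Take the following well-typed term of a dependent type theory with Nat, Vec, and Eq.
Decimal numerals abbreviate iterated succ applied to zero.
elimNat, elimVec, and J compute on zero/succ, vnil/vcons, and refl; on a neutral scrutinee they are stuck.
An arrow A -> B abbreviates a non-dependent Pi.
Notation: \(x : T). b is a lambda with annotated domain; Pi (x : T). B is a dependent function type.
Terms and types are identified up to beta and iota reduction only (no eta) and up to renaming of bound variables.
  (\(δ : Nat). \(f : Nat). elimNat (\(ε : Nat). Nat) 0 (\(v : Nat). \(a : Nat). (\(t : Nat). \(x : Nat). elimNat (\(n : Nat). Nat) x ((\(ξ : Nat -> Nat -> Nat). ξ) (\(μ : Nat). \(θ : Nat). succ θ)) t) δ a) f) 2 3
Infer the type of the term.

the term's type:
  Nat


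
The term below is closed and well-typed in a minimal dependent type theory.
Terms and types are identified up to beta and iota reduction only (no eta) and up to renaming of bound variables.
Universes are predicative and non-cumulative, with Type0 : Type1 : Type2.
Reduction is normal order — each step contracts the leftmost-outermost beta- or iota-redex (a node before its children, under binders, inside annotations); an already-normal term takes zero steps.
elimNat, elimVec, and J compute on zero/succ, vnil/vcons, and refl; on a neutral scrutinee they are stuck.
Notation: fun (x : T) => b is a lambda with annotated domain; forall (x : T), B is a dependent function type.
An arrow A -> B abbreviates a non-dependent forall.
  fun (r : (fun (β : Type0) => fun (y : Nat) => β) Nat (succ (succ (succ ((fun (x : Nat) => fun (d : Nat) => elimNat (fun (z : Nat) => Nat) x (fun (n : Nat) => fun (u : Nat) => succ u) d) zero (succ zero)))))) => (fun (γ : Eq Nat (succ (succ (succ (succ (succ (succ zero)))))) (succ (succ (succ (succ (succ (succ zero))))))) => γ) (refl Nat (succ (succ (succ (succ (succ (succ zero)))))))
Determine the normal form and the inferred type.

resulting normal form:
  fun (r : Nat) => refl Nat (succ (succ (succ (succ (succ (succ zero))))))
the term's type:
  Nat -> Eq Nat (succ (succ (succ (succ (succ (succ zero)))))) (succ (succ (succ (succ (succ (succ zero))))))
observation: 3 normal-order steps normalize the term, beginning with a beta-redex.


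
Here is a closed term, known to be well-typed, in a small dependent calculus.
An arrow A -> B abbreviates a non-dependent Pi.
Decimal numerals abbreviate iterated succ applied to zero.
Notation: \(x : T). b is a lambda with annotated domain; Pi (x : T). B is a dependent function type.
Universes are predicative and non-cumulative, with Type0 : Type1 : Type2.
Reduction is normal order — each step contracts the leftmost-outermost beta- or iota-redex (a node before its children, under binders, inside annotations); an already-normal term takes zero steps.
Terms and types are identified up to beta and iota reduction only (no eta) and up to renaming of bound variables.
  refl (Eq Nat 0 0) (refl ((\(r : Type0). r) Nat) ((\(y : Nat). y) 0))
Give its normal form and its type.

resulting normal form:
  refl (Eq Nat 0 0) (refl Nat 0)
type:
  Eq (Eq Nat 0 0) (refl Nat 0) (refl Nat 0)


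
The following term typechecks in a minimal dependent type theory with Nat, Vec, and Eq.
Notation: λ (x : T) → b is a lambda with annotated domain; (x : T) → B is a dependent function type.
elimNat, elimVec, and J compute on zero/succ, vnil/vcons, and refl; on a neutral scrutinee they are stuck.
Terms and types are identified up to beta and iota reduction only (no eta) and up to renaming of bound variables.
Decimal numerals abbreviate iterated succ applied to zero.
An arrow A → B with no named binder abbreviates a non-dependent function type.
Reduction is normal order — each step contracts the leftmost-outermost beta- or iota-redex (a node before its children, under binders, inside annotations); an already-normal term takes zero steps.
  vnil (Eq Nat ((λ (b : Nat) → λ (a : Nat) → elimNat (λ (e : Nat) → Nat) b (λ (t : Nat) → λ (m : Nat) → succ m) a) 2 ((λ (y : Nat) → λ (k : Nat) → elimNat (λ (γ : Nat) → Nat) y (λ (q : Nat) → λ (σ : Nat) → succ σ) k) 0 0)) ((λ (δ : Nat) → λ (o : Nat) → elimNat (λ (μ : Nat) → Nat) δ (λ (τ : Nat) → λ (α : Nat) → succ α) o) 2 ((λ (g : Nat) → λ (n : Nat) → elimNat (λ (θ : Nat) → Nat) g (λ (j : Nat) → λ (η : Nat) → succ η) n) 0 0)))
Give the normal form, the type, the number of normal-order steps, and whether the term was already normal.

resulting normal form:
  vnil (Eq Nat 2 2)
type:
  Vec (Eq Nat 2 2) 0
reduction steps (normal order): 12
started in normal form: no
first contracted redex: a beta-redex


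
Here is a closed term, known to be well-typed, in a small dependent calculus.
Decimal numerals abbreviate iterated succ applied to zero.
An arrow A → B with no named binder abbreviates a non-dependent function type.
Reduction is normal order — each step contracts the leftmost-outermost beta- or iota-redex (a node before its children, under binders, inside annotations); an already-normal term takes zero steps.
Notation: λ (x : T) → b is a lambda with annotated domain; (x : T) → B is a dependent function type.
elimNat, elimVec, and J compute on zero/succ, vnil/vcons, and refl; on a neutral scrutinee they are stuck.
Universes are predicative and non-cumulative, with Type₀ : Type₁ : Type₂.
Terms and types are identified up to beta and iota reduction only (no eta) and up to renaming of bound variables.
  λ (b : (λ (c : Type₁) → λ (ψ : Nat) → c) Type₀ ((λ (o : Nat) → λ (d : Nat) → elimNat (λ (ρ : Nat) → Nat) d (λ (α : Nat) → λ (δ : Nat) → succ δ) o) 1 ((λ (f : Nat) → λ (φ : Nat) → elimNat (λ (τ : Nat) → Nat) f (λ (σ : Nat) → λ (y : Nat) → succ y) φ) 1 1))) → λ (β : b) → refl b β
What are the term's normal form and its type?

resulting normal form:
  λ (b : Type₀) → λ (c : b) → refl b c
type:
  (b : Type₀) → (c : b) → Eq b c c


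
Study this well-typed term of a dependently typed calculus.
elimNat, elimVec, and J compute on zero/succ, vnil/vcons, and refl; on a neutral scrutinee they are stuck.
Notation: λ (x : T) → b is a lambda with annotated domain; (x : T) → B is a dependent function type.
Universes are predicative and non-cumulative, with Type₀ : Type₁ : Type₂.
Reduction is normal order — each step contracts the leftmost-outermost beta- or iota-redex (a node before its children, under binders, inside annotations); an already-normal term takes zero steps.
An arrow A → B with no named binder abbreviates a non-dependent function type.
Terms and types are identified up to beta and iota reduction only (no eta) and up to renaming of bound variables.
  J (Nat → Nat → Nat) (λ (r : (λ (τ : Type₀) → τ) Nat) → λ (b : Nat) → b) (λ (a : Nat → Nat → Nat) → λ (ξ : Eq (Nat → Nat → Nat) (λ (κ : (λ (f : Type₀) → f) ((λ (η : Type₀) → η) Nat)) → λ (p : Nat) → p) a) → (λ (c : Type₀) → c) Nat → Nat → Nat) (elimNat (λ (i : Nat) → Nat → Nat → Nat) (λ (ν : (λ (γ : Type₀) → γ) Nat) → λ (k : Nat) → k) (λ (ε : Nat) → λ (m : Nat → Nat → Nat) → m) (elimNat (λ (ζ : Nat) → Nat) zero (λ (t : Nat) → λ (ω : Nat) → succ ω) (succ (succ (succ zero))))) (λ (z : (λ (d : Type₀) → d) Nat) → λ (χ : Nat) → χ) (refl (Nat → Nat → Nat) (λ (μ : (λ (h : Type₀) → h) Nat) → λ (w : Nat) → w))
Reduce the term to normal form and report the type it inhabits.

reduced normal form:
  λ (r : Nat) → λ (τ : Nat) → τ
inferred type:
  Nat → Nat → Nat
observation: the term reaches its normal form after 22 normal-order steps.


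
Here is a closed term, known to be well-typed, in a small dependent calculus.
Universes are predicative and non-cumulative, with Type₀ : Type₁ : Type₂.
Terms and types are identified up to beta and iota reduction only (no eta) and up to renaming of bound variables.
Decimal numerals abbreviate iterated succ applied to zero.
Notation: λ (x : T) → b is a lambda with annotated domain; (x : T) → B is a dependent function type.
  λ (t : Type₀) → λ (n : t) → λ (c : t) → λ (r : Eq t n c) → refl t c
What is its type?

the term's type:
  (t : Type₀) → (n : t) → (c : t) → (r : Eq t n c) → Eq t c c


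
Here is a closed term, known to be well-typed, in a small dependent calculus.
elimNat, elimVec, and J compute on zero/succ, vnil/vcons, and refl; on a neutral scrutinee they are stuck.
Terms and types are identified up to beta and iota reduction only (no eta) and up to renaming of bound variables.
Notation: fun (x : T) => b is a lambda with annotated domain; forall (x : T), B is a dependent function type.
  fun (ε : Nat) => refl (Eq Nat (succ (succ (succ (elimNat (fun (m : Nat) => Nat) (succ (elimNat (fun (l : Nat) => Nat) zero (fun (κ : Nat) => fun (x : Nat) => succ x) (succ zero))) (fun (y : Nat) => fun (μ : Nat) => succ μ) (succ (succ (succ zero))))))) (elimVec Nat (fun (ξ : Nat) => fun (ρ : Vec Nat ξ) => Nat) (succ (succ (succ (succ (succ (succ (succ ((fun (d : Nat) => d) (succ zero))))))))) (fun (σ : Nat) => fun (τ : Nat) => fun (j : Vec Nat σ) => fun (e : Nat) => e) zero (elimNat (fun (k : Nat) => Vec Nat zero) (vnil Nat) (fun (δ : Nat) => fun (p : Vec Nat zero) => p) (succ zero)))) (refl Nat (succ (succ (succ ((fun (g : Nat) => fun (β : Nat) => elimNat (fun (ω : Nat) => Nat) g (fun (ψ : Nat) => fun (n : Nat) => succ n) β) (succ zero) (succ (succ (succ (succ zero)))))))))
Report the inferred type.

the term's type:
  forall (ε : Nat), Eq (Eq Nat (succ (succ (succ (succ (succ (succ (succ (succ zero)))))))) (succ (succ (succ (succ (succ (succ (succ (succ zero))))))))) (refl Nat (succ (succ (succ (succ (succ (succ (succ (succ zero))))))))) (refl Nat (succ (succ (succ (succ (succ (succ (succ (succ zero)))))))))


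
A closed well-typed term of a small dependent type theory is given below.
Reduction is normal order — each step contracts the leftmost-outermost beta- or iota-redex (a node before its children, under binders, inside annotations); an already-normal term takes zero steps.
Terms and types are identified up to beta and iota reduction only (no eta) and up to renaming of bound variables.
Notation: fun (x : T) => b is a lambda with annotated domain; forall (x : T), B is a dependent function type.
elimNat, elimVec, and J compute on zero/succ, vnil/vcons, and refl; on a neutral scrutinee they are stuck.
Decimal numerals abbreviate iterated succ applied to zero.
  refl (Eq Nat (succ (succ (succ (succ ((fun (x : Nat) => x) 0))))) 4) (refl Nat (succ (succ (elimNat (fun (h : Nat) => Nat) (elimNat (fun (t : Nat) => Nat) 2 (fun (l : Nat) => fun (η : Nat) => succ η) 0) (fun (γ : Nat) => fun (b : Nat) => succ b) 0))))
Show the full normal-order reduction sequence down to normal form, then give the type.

normal-order reduction sequence:
  refl (Eq Nat (succ (succ (succ (succ ((fun (x : Nat) => x) 0))))) 4) (refl Nat (succ (succ (elimNat (fun (h : Nat) => Nat) (elimNat (fun (t : Nat) => Nat) 2 (fun (l : Nat) => fun (η : Nat) => succ η) 0) (fun (γ : Nat) => fun (b : Nat) => succ b) 0))))
  ~> refl (Eq Nat 4 4) (refl Nat (succ (succ (elimNat (fun (x : Nat) => Nat) (elimNat (fun (h : Nat) => Nat) 2 (fun (t : Nat) => fun (l : Nat) => succ l) 0) (fun (η : Nat) => fun (γ : Nat) => succ γ) 0))))
  ~> refl (Eq Nat 4 4) (refl Nat (succ (succ (elimNat (fun (x : Nat) => Nat) 2 (fun (h : Nat) => fun (t : Nat) => succ t) 0))))
  ~> refl (Eq Nat 4 4) (refl Nat 4)
inferred type:
  Eq (Eq Nat 4 4) (refl Nat 4) (refl Nat 4)


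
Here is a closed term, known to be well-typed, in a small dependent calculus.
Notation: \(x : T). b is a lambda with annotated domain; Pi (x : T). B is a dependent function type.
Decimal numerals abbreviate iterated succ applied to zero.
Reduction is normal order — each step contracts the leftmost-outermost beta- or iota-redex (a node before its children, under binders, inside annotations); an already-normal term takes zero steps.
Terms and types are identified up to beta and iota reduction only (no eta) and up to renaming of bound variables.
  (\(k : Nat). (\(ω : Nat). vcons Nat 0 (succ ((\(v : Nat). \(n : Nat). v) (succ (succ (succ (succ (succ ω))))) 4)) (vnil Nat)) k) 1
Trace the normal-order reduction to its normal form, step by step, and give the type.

normal-order reduction sequence:
  (\(k : Nat). (\(ω : Nat). vcons Nat 0 (succ ((\(v : Nat). \(n : Nat). v) (succ (succ (succ (succ (succ ω))))) 4)) (vnil Nat)) k) 1
  ~> (\(k : Nat). vcons Nat 0 (succ ((\(ω : Nat). \(v : Nat). ω) (succ (succ (succ (succ (succ k))))) 4)) (vnil Nat)) 1
  ~> vcons Nat 0 (succ ((\(k : Nat). \(ω : Nat). k) 6 4)) (vnil Nat)
  ~> vcons Nat 0 (succ ((\(k : Nat). 6) 4)) (vnil Nat)
  ~> vcons Nat 0 7 (vnil Nat)
type:
  Vec Nat 1


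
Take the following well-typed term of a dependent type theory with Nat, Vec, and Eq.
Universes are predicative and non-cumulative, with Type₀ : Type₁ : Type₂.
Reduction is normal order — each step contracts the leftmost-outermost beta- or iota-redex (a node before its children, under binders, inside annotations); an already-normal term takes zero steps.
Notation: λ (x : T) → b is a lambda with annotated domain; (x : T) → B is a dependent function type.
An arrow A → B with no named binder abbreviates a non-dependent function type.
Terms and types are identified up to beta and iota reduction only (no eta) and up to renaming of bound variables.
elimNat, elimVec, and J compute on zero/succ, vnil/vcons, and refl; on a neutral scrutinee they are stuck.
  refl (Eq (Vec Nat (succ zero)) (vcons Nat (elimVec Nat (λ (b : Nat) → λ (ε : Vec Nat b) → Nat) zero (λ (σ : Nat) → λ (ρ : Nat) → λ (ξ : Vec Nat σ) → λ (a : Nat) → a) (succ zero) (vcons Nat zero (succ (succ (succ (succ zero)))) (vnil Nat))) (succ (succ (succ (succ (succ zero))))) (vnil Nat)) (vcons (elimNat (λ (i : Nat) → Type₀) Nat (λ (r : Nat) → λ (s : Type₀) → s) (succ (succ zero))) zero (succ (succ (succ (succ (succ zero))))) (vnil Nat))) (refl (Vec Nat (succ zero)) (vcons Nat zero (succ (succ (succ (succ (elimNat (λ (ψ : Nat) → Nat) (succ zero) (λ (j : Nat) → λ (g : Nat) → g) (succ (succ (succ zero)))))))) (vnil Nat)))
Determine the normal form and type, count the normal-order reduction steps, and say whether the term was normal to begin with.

reduced normal form:
  refl (Eq (Vec Nat (succ zero)) (vcons Nat zero (succ (succ (succ (succ (succ zero))))) (vnil Nat)) (vcons Nat zero (succ (succ (succ (succ (succ zero))))) (vnil Nat))) (refl (Vec Nat (succ zero)) (vcons Nat zero (succ (succ (succ (succ (succ zero))))) (vnil Nat)))
the term's type:
  Eq (Eq (Vec Nat (succ zero)) (vcons Nat zero (succ (succ (succ (succ (succ zero))))) (vnil Nat)) (vcons Nat zero (succ (succ (succ (succ (succ zero))))) (vnil Nat))) (refl (Vec Nat (succ zero)) (vcons Nat zero (succ (succ (succ (succ (succ zero))))) (vnil Nat))) (refl (Vec Nat (succ zero)) (vcons Nat zero (succ (succ (succ (succ (succ zero))))) (vnil Nat)))
steps to reach normal form (normal order): 23
already normal: no
first redex: an elimVec iota-redex


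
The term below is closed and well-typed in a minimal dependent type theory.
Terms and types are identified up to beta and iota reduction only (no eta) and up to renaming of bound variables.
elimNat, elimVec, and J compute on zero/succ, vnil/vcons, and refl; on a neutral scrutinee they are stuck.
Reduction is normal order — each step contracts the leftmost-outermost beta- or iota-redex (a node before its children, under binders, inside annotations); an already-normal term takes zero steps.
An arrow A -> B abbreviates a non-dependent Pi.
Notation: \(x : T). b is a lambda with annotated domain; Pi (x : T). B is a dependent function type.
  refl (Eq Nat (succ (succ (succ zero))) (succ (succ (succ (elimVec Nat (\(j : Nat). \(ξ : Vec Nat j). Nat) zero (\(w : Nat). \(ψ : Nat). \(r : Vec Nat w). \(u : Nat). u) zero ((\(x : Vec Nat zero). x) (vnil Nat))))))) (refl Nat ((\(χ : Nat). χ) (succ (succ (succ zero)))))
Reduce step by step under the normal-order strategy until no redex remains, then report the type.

reduction (normal order):
  refl (Eq Nat (succ (succ (succ zero))) (succ (succ (succ (elimVec Nat (\(j : Nat). \(ξ : Vec Nat j). Nat) zero (\(w : Nat). \(ψ : Nat). \(r : Vec Nat w). \(u : Nat). u) zero ((\(x : Vec Nat zero). x) (vnil Nat))))))) (refl Nat ((\(χ : Nat). χ) (succ (succ (succ zero)))))
  ~> refl (Eq Nat (succ (succ (succ zero))) (succ (succ (succ (elimVec Nat (\(j : Nat). \(ξ : Vec Nat j). Nat) zero (\(w : Nat). \(ψ : Nat). \(r : Vec Nat w). \(u : Nat). u) zero (vnil Nat)))))) (refl Nat ((\(x : Nat). x) (succ (succ (succ zero)))))
  ~> refl (Eq Nat (succ (succ (succ zero))) (succ (succ (succ zero)))) (refl Nat ((\(j : Nat). j) (succ (succ (succ zero)))))
  ~> refl (Eq Nat (succ (succ (succ zero))) (succ (succ (succ zero)))) (refl Nat (succ (succ (succ zero))))
inferred type:
  Eq (Eq Nat (succ (succ (succ zero))) (succ (succ (succ zero)))) (refl Nat (succ (succ (succ zero)))) (refl Nat (succ (succ (succ zero))))


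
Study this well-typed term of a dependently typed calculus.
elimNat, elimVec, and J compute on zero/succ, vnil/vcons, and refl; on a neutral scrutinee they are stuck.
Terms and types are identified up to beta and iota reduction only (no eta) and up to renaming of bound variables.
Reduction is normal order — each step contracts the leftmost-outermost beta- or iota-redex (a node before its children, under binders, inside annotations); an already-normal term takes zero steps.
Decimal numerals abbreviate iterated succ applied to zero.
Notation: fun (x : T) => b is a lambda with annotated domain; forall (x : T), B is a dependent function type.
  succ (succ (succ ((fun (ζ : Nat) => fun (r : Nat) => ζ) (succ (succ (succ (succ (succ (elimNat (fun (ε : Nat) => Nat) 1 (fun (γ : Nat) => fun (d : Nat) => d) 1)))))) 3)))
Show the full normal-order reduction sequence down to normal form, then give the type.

reduction (normal order):
  succ (succ (succ ((fun (ζ : Nat) => fun (r : Nat) => ζ) (succ (succ (succ (succ (succ (elimNat (fun (ε : Nat) => Nat) 1 (fun (γ : Nat) => fun (d : Nat) => d) 1)))))) 3)))
  ~> succ (succ (succ ((fun (ζ : Nat) => succ (succ (succ (succ (succ (elimNat (fun (r : Nat) => Nat) 1 (fun (ε : Nat) => fun (γ : Nat) => γ) 1)))))) 3)))
  ~> succ (succ (succ (succ (succ (succ (succ (succ (elimNat (fun (ζ : Nat) => Nat) 1 (fun (r : Nat) => fun (ε : Nat) => ε) 1))))))))
  ~> succ (succ (succ (succ (succ (succ (succ (succ ((fun (ζ : Nat) => fun (r : Nat) => r) 0 (elimNat (fun (ε : Nat) => Nat) 1 (fun (γ : Nat) => fun (d : Nat) => d) 0)))))))))
  ~> succ (succ (succ (succ (succ (succ (succ (succ ((fun (ζ : Nat) => ζ) (elimNat (fun (r : Nat) => Nat) 1 (fun (ε : Nat) => fun (γ : Nat) => γ) 0)))))))))
  ~> succ (succ (succ (succ (succ (succ (succ (succ (elimNat (fun (ζ : Nat) => Nat) 1 (fun (r : Nat) => fun (ε : Nat) => ε) 0))))))))
  ~> 9
inferred type:
  Nat


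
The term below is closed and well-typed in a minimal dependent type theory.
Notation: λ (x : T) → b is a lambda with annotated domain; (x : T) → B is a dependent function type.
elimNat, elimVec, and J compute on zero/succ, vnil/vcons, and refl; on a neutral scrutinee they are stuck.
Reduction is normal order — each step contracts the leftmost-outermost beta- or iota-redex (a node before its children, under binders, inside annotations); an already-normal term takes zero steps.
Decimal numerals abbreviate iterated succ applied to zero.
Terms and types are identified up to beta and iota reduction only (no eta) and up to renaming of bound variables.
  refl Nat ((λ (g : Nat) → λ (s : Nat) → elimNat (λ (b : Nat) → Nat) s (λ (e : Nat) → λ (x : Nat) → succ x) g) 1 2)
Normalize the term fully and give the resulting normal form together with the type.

resulting normal form:
  refl Nat 3
the term's type:
  Eq Nat 3 3
observation: 6 normal-order steps separate the term from its normal form.


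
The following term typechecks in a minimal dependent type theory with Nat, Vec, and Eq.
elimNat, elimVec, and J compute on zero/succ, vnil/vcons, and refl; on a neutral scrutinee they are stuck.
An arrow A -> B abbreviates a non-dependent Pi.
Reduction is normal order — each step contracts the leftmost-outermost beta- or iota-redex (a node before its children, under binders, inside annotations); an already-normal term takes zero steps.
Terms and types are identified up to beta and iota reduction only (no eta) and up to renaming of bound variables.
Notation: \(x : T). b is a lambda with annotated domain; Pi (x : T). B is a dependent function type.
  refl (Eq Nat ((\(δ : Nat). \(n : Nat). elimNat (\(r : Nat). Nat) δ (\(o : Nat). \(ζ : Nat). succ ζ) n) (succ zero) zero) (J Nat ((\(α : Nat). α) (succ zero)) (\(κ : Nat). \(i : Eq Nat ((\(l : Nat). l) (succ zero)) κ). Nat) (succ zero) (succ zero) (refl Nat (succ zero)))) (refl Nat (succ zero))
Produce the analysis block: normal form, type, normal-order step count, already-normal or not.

normal form:
  refl (Eq Nat (succ zero) (succ zero)) (refl Nat (succ zero))
the term's type:
  Eq (Eq Nat (succ zero) (succ zero)) (refl Nat (succ zero)) (refl Nat (succ zero))
reduction steps (normal order): 4
started in normal form: no
first contracted redex: a beta-redex


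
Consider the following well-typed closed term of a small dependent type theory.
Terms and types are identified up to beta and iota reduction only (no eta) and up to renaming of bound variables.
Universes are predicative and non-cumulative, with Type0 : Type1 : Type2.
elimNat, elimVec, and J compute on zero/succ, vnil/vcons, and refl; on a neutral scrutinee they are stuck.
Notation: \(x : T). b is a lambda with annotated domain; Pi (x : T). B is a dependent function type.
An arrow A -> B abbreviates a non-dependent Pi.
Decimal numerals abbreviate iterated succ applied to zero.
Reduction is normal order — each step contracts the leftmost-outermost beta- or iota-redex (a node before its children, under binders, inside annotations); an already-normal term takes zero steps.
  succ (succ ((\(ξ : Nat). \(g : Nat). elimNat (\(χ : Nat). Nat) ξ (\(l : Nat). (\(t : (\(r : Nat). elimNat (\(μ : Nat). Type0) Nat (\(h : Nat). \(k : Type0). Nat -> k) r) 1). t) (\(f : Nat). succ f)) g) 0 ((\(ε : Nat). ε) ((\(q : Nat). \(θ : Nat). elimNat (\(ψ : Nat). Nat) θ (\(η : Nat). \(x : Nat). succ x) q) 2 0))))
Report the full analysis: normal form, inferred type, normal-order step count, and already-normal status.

resulting normal form:
  4
type:
  Nat
normal-order step count: 20
started in normal form: no
first contracted redex: a beta-redex


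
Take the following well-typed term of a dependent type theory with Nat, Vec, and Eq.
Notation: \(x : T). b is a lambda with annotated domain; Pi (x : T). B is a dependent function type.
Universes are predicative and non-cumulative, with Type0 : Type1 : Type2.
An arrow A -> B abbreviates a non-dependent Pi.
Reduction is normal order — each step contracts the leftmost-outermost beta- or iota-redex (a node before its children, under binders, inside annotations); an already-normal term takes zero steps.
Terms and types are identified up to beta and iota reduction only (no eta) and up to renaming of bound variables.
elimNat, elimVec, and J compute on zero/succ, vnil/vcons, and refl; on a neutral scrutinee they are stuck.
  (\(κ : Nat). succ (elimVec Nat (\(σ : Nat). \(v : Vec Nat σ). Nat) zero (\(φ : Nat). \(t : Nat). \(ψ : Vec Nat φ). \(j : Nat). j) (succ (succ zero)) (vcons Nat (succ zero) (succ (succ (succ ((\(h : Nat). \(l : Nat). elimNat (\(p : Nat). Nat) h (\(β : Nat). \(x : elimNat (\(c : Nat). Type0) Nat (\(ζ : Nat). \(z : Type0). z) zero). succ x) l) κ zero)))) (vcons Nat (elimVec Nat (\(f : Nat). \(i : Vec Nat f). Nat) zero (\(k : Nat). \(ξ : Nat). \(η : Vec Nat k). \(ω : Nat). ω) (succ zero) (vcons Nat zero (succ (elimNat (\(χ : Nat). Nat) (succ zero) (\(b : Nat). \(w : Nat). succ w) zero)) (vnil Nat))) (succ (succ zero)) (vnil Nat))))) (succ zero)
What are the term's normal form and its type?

resulting normal form:
  succ zero
inferred type:
  Nat


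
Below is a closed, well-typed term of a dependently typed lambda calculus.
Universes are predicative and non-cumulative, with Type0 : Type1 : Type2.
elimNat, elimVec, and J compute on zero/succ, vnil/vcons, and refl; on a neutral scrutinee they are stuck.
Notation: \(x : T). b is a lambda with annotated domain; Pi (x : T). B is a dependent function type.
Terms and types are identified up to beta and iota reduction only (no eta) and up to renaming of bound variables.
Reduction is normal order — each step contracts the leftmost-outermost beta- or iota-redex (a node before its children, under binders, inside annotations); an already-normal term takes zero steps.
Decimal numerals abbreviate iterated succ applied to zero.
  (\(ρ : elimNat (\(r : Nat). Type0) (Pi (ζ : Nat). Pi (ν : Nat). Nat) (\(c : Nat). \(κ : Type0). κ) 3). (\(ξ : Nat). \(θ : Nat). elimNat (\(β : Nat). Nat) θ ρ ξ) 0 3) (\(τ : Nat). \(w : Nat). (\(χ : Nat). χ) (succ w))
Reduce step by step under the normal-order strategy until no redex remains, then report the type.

normal-order reduction:
  (\(ρ : elimNat (\(r : Nat). Type0) (Pi (ζ : Nat). Pi (ν : Nat). Nat) (\(c : Nat). \(κ : Type0). κ) 3). (\(ξ : Nat). \(θ : Nat). elimNat (\(β : Nat). Nat) θ ρ ξ) 0 3) (\(τ : Nat). \(w : Nat). (\(χ : Nat). χ) (succ w))
  ~> (\(ρ : Nat). \(r : Nat). elimNat (\(ζ : Nat). Nat) r (\(ν : Nat). \(c : Nat). (\(κ : Nat). κ) (succ c)) ρ) 0 3
  ~> (\(ρ : Nat). elimNat (\(r : Nat). Nat) ρ (\(ζ : Nat). \(ν : Nat). (\(c : Nat). c) (succ ν)) 0) 3
  ~> elimNat (\(ρ : Nat). Nat) 3 (\(r : Nat). \(ζ : Nat). (\(ν : Nat). ν) (succ ζ)) 0
  ~> 3
type:
  Nat


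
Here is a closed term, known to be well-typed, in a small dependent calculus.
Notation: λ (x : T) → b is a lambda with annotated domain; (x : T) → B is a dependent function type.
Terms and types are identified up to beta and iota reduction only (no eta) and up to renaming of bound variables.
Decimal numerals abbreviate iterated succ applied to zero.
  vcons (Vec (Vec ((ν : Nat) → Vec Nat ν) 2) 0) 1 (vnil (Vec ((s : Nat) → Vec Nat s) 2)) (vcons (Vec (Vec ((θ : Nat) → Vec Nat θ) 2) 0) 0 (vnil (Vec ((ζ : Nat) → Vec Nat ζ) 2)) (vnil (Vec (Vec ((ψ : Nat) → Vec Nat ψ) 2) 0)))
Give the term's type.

the term's type:
  Vec (Vec (Vec ((ν : Nat) → Vec Nat ν) 2) 0) 2


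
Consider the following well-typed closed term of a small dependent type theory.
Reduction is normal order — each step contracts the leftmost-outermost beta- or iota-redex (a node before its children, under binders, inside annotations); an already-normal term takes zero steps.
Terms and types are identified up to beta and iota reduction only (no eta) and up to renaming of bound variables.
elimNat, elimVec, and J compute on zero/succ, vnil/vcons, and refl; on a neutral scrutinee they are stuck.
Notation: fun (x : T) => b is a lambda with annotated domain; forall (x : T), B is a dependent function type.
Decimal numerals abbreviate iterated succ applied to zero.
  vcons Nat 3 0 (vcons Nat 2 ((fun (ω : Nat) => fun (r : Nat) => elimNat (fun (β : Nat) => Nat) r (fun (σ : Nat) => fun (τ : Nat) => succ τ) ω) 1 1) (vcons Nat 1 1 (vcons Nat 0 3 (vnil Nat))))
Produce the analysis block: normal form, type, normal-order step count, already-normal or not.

reduced normal form:
  vcons Nat 3 0 (vcons Nat 2 2 (vcons Nat 1 1 (vcons Nat 0 3 (vnil Nat))))
the term's type:
  Vec Nat 4
normal-order step count: 6
already normal: no
first redex: a beta-redex


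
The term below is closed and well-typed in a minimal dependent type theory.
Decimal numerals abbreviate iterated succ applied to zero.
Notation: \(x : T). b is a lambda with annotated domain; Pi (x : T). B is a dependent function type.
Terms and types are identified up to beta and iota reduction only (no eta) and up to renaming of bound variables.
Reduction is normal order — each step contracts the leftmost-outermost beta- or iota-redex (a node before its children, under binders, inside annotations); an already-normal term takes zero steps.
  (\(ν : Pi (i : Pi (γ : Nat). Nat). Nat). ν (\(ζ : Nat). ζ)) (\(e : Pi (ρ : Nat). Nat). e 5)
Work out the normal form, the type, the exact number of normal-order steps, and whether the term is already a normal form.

reduced normal form:
  5
type:
  Nat
steps to reach normal form (normal order): 3
already normal: no
first contracted redex: a beta-redex


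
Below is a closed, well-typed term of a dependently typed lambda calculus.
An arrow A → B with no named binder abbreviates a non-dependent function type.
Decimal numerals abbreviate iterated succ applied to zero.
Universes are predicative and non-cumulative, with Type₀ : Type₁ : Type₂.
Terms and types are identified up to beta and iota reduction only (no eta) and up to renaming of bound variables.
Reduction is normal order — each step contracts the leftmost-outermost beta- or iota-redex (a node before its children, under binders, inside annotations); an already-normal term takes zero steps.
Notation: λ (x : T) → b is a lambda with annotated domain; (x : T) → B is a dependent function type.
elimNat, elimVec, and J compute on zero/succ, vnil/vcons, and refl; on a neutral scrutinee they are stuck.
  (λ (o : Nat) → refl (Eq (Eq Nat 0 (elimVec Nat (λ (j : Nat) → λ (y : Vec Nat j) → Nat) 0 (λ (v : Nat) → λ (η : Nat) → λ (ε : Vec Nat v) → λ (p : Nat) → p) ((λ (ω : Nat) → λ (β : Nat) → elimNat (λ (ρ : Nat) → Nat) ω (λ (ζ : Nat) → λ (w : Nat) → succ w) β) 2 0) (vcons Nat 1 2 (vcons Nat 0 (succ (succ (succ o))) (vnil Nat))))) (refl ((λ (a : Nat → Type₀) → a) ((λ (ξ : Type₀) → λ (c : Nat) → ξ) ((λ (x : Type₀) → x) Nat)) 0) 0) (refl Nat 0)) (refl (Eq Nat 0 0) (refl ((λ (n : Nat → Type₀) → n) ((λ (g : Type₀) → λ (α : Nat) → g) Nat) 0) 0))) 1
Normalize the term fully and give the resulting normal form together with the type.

resulting normal form:
  refl (Eq (Eq Nat 0 0) (refl Nat 0) (refl Nat 0)) (refl (Eq Nat 0 0) (refl Nat 0))
type:
  Eq (Eq (Eq Nat 0 0) (refl Nat 0) (refl Nat 0)) (refl (Eq Nat 0 0) (refl Nat 0)) (refl (Eq Nat 0 0) (refl Nat 0))


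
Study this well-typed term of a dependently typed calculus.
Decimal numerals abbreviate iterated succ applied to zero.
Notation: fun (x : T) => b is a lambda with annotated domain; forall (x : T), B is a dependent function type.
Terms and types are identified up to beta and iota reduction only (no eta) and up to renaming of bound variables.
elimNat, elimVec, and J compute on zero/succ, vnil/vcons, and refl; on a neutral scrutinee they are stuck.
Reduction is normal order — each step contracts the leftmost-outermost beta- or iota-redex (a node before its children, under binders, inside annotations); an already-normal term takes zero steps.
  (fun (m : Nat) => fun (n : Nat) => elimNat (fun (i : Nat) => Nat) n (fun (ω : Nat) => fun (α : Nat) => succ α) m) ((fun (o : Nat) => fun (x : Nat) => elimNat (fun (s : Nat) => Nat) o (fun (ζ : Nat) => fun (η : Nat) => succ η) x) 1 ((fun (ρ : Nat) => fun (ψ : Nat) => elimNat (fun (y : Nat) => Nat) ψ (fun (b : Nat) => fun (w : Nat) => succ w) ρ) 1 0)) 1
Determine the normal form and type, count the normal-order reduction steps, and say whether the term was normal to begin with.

resulting normal form:
  3
inferred type:
  Nat
normal-order step count: 21
already normal: no
first redex: a beta-redex


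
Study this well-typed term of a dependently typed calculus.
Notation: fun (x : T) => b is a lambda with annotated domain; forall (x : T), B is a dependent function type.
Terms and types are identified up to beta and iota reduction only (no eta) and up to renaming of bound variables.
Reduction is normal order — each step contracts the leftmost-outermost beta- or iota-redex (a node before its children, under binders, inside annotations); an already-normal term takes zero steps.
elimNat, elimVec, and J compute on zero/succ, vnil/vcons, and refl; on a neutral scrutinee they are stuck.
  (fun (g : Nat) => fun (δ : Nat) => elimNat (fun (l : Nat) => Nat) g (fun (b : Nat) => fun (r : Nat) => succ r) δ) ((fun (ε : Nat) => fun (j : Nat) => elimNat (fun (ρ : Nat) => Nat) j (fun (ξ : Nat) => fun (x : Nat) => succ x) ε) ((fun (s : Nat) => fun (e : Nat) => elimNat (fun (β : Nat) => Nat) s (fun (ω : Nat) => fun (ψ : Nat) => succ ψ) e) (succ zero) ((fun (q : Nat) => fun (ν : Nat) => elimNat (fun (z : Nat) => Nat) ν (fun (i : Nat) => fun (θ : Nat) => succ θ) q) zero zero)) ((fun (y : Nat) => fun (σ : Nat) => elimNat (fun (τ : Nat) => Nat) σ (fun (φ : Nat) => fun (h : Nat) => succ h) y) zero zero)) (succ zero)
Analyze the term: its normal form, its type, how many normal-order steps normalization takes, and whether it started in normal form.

resulting normal form:
  succ (succ zero)
type:
  Nat
steps to reach normal form (normal order): 21
already normal: no
first redex: a beta-redex
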